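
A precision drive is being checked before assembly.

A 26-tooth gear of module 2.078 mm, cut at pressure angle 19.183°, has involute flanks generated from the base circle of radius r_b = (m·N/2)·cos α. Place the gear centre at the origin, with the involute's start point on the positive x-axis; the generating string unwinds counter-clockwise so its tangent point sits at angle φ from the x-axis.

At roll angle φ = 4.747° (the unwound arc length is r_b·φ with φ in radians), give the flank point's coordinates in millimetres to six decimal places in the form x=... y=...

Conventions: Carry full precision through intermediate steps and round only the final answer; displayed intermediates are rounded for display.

class = single-mesh tooth geometry [base-circle involute, m = 2.078, 26T]
pitch radius r_p = m·N/2 = 2.078·26/2 = 27.014000
base radius r_b = r_p·cos α = 27.014000·cos 19.183° = 25.514018
roll angle φ = 4.747° = 0.08285078 rad
x = r_b·(cos φ + φ·sin φ) = 25.601435
y = r_b·(sin φ − φ·cos φ) = 0.004833

x=25.601435 y=0.004833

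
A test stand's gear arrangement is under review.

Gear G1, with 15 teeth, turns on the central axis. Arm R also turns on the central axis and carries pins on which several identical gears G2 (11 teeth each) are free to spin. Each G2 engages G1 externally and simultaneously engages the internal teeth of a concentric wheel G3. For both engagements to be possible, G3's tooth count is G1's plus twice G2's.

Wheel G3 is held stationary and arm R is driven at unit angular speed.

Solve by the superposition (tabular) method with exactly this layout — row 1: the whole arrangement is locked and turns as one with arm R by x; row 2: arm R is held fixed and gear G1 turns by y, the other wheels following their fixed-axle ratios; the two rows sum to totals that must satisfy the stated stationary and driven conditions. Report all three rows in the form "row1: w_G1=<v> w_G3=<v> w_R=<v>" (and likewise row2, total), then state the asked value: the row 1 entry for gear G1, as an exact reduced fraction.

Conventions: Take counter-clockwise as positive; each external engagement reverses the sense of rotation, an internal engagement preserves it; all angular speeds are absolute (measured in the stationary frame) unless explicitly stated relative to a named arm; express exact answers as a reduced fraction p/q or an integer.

row1: w_G1=1 w_G3=1 w_R=1
row2: w_G1=37/15 w_G3=-1 w_R=0
total: w_G1=52/15 w_G3=0 w_R=1
asked value: 1

planetary set (15T centre, 11T on arm, 37T internal) — Willis relation
row 1 — lock + rotate with arm: ω_sun = ω_ring = ω_arm = x
row 2 (arm held, sun turns y): ω_ring = −(15/37)·y, ω_arm = 0
boundary: total ω_ring = x − (15/37)·y = 0 and total ω_arm = x = 1  ⇒  y = 37/15, x = 1
row 2 ring = −(15/37)·37/15 = -1
totals (row 1 + row 2): sun 1 + 37/15 = 52/15, ring 1 + (-1) = 0, arm 1 + 0 = 1
asked cell (row1, sun) = 1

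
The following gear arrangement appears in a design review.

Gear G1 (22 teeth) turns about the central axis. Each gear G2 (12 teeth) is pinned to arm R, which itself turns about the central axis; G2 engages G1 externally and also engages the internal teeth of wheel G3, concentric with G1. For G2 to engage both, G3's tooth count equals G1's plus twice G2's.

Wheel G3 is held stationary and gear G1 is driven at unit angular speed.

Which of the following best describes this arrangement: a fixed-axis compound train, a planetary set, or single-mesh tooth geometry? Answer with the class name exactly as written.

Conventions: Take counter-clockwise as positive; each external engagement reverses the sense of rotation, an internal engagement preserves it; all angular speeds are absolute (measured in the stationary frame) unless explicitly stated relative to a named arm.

recognized (axles ride arm R): planetary set, 22/12/46 teeth
classification: planetary set

planetary set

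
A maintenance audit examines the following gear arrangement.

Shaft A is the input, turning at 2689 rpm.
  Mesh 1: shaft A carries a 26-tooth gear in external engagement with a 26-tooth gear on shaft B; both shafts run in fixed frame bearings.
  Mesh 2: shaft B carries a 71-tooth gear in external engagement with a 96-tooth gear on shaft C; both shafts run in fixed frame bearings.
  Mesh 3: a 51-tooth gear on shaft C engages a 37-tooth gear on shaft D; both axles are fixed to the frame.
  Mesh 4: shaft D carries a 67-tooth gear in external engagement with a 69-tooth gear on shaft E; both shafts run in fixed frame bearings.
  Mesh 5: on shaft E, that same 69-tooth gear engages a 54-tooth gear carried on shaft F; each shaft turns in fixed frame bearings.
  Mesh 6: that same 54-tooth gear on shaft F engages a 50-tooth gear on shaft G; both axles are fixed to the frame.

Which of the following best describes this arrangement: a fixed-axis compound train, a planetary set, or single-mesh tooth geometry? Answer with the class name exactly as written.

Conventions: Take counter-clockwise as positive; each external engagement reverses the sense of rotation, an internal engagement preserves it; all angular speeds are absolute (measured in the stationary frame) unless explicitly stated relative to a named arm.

class = fixed-axis compound train [6 meshes; 6 ratios multiply, 6 sense flips]
classification: fixed-axis compound train

fixed-axis compound train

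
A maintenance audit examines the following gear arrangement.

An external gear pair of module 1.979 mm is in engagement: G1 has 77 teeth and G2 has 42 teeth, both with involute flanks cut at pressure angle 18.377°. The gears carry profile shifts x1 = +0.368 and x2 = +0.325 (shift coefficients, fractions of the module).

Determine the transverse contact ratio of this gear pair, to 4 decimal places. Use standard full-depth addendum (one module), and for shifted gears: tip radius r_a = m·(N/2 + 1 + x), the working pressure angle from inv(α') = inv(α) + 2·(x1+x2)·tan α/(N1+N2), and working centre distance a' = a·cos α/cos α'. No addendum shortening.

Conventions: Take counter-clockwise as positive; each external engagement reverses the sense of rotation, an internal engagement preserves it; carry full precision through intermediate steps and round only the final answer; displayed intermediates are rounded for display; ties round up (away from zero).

1.7628

class = single-mesh tooth geometry [involute pair 77T × 42T, m = 1.979]
base radii: r_b1 = 72.305935, r_b2 = 39.439601
tip radii: r_a1 = 78.898772, r_a2 = 44.181175
inv(α') = inv(18.377°) + 2·(+0.368+0.325)·tan α/(77+42) = 0.01534005  ⇒  α' = 20.18653°
a' = a·cos α / cos α' = 117.7505·cos 18.377°/cos 20.18653° = 119.058822
action lengths: √(r_a1²−r_b1²) = 31.573216, √(r_a2²−r_b2²) = 19.912160
base pitch p_b = π·m·cos α = 5.900151
CR = (31.573216 + 19.912160 − 119.058822·sin 20.18653°)/5.900151 = 1.762811
contact ratio ≈ 1.7628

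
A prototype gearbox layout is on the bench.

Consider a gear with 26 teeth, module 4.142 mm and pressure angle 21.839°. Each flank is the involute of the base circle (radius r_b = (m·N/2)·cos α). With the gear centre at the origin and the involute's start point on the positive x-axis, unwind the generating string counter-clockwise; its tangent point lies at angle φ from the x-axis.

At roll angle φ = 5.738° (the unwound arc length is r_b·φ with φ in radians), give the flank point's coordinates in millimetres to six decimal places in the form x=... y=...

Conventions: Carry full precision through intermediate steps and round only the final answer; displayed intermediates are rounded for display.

single-mesh involute tooth geometry (26T wheel at module 4.142)
pitch radius r_p = m·N/2 = 4.142·26/2 = 53.846000
base radius r_b = r_p·cos α = 53.846000·cos 21.839° = 49.981625
roll angle φ = 5.738° = 0.10014699 rad
x = r_b·(cos φ + φ·sin φ) = 50.231640
y = r_b·(sin φ − φ·cos φ) = 0.016717

x=50.231640 y=0.016717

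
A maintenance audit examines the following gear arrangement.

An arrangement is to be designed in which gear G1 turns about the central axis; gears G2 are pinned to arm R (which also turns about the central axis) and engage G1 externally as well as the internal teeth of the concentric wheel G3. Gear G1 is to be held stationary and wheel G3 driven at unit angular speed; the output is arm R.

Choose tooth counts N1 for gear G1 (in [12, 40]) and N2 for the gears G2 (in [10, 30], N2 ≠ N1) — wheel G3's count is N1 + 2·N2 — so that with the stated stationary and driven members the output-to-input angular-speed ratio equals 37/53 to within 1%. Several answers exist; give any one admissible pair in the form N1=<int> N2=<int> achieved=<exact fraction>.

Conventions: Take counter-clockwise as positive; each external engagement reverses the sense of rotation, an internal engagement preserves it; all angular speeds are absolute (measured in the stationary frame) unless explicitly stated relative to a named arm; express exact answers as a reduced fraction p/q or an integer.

N1=32 N2=21 achieved=37/53

design class (target 37/53): planetary set
Willis with ω_sun = 0: ω_arm/ω_ring = N3/(N1+N3); set equal to 37/53  ⇒  N3/N1 = (37/53)/(1 − 37/53) = 37/16
N3 = N1 + 2·N2  ⇒  N2/N1 = (N3/N1 − 1)/2 = (37/16 − 1)/2 = 21/32
smallest multiple with N1 ≥ 12 and N2 ≥ 10: k = 1  ⇒  N1 = 1·32 = 32, N2 = 1·21 = 21 (N1 ≤ 40, N2 ≤ 30, N2 ≠ N1 ✓), N3 = 32 + 2·21 = 74
check: N3/(N1+N3) with N1 = 32, N3 = 74 gives 37/53; |achieved − target| = 0 ≤ 37/5300 ✓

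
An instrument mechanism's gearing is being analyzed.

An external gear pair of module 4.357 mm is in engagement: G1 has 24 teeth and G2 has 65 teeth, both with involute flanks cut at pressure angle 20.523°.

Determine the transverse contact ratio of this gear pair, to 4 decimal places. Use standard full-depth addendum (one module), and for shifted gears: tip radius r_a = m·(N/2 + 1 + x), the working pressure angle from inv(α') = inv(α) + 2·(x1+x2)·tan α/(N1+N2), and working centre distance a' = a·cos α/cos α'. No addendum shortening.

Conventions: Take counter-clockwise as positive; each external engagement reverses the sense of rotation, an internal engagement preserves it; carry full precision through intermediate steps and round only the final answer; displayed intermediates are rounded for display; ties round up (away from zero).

1.6746

recognized (one external pair, fixed centres): single-mesh tooth geometry, m = 4.357, N1 = 24, N2 = 65
base radii: r_b1 = 48.965615, r_b2 = 132.615206
tip radii: r_a1 = 56.641000, r_a2 = 145.959500
no profile shift: α' = α, a' = a
action lengths: √(r_a1²−r_b1²) = 28.470537, √(r_a2²−r_b2²) = 60.970343
base pitch p_b = π·m·cos α = 12.819168
CR = (28.470537 + 60.970343 − 193.886500·sin 20.52300°)/12.819168 = 1.674641
contact ratio ≈ 1.6746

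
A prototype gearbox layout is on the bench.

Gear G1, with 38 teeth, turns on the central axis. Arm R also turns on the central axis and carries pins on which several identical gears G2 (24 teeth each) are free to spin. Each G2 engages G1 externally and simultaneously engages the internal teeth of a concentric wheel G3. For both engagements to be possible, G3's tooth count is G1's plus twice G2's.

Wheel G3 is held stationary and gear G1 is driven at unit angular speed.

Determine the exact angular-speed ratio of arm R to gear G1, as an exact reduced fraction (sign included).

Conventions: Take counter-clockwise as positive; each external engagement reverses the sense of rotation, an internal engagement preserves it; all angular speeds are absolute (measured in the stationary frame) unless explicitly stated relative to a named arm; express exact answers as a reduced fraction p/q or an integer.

19/62

recognized (axles ride arm R): planetary set, 38/24/86 teeth
ring teeth: 38 + 2·24 = 86
38(ω_sun−ω_arm) = −86(ω_ring−ω_arm),  ω_ring = 0, ω_sun = 1
38(1−ω_arm) = −86(0−ω_arm)  ⇒  124·ω_arm = 38  ⇒  ω_arm = 19/62
ω_out/ω_in = 19/62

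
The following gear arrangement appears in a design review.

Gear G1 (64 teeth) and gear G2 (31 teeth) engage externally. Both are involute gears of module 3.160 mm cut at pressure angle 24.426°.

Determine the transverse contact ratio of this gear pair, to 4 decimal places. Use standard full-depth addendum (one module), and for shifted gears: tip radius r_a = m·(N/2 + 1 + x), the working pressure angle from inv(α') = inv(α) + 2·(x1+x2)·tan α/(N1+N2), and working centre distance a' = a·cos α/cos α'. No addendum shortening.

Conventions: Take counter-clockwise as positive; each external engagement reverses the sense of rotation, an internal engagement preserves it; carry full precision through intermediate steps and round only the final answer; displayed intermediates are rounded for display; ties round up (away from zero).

single-mesh involute tooth geometry (64T engaging 31T at module 3.160)
base radii: r_b1 = 92.069366, r_b2 = 44.596099
tip radii: r_a1 = 104.280000, r_a2 = 52.140000
no profile shift: α' = α, a' = a
action lengths: √(r_a1²−r_b1²) = 48.964785, √(r_a2²−r_b2²) = 27.014210
base pitch p_b = π·m·cos α = 9.038889
CR = (48.964785 + 27.014210 − 150.100000·sin 24.42600°)/9.038889 = 1.538906
contact ratio ≈ 1.5389

1.5389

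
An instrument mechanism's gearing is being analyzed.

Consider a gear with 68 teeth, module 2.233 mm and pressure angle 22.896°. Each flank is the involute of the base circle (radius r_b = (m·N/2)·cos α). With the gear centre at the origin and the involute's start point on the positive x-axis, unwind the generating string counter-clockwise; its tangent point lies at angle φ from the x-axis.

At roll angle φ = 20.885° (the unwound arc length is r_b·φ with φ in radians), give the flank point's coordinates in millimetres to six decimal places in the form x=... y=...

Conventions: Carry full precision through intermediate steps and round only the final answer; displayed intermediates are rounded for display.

x=74.433543 y=1.114193

recognized (one wheel, involute flank): single-mesh tooth geometry, m = 2.233, N = 68
pitch radius r_p = m·N/2 = 2.233·68/2 = 75.922000
base radius r_b = r_p·cos α = 75.922000·cos 22.896° = 69.940301
roll angle φ = 20.885° = 0.36451201 rad
x = r_b·(cos φ + φ·sin φ) = 74.433543
y = r_b·(sin φ − φ·cos φ) = 1.114193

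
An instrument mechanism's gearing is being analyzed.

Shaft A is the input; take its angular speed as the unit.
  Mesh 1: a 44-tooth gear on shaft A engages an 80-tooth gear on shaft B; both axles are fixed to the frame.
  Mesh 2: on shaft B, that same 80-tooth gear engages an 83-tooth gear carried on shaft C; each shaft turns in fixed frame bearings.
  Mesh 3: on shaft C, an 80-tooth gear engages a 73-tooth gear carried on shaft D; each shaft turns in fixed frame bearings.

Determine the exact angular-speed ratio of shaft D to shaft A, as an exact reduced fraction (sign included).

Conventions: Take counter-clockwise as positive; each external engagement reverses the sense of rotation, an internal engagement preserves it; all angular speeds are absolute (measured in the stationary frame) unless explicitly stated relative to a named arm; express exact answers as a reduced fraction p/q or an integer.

-3520/6059

class = fixed-axis compound train [3 meshes; 3 ratios multiply, 3 sense flips]
mesh 1 [44T→80T]: running ratio 11/20, sense −
mesh 2 [80T→83T]: running ratio 44/83, sense +
mesh 3 [80T→73T]: running ratio 3520/6059, sense −
ω_out/ω_in = -3520/6059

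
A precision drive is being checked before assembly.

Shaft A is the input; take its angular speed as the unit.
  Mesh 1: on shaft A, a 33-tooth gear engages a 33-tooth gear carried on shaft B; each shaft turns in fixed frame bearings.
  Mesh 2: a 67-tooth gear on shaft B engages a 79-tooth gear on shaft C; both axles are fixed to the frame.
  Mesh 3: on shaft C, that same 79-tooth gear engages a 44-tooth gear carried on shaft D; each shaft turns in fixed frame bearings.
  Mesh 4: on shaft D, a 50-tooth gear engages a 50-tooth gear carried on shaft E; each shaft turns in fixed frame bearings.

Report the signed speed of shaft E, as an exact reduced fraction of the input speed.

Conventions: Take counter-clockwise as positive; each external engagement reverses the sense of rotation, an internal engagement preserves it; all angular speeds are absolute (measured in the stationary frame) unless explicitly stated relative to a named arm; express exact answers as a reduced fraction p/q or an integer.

67/44

4-mesh fixed-axis compound train (all bearings frame-fixed)
mesh 1 [33T→33T]: |ω|/ω_in = 1×33/33 = 1, sense flips to −
mesh 2 [67T→79T]: |ω|/ω_in = 1×67/79 = 67/79, sense flips to +
mesh 3 [79T→44T]: |ω|/ω_in = (67/79)×79/44 = 67/44, sense flips to −
mesh 4 [50T→50T]: |ω|/ω_in = (67/44)×50/50 = 67/44, sense flips to +
signed output speed (× input speed) = 67/44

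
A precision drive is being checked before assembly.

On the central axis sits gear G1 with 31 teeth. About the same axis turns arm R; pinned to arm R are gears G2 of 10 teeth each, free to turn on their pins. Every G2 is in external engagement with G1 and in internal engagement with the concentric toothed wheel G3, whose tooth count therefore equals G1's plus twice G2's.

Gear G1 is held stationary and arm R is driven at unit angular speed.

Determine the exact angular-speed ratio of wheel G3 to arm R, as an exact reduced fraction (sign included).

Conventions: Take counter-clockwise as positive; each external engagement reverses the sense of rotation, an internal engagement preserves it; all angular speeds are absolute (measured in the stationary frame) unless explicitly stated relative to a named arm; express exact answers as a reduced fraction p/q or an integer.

recognized (axles ride arm R): planetary set, 31/10/51 teeth
ring teeth: 31 + 2·10 = 51
31(ω_sun−ω_arm) = −51(ω_ring−ω_arm),  ω_sun = 0, ω_arm = 1
ω_ring = 1 − (31/51)(0−1) = 82/51
ω_out/ω_in = 82/51

82/51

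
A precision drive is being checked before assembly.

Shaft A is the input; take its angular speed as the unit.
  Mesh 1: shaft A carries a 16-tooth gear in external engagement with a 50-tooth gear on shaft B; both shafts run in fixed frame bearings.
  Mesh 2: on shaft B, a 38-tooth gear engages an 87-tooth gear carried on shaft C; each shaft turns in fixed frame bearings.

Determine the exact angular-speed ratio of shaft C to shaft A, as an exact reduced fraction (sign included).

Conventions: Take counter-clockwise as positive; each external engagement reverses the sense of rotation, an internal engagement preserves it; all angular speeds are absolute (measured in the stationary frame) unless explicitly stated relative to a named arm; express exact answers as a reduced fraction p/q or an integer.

class = fixed-axis compound train [2 meshes; 2 ratios multiply, 2 sense flips]
mesh 1 [16T→50T]: running ratio 8/25, sense −
mesh 2 [38T→87T]: running ratio 304/2175, sense +
ω_out/ω_in = 304/2175

304/2175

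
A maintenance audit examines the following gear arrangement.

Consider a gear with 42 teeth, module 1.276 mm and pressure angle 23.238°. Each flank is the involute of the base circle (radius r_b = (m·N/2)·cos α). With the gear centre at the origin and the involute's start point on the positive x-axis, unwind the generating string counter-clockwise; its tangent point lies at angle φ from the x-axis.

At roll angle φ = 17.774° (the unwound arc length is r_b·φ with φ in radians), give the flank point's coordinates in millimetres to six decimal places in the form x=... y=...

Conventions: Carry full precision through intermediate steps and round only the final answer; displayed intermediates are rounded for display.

single-mesh involute tooth geometry (42T wheel at module 1.276)
pitch radius r_p = m·N/2 = 1.276·42/2 = 26.796000
base radius r_b = r_p·cos α = 26.796000·cos 23.238° = 24.622144
roll angle φ = 17.774° = 0.31021482 rad
x = r_b·(cos φ + φ·sin φ) = 25.778528
y = r_b·(sin φ − φ·cos φ) = 0.242665

x=25.778528 y=0.242665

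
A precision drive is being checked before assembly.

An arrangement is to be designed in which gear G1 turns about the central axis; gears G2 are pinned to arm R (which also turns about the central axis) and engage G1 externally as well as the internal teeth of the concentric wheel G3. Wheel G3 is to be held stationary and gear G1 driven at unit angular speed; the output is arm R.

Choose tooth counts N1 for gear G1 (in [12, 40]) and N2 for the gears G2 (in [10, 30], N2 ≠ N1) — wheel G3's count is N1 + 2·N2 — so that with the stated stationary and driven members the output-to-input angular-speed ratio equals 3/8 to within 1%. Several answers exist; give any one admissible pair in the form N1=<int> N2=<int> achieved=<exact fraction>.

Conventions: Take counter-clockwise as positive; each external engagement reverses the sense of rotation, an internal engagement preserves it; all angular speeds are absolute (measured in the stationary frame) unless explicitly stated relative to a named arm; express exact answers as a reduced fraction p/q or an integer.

planetary set to be sized for 3/8 (Willis relation)
Willis with ω_ring = 0: ω_arm/ω_sun = N1/(N1+N3); set equal to 3/8  ⇒  N3/N1 = 1/(3/8) − 1 = 5/3
N3 = N1 + 2·N2  ⇒  N2/N1 = (N3/N1 − 1)/2 = (5/3 − 1)/2 = 1/3
smallest multiple with N1 ≥ 12 and N2 ≥ 10: k = 10  ⇒  N1 = 10·3 = 30, N2 = 10·1 = 10 (N1 ≤ 40, N2 ≤ 30, N2 ≠ N1 ✓), N3 = 30 + 2·10 = 50
check: N1/(N1+N3) with N1 = 30, N3 = 50 gives 3/8; |achieved − target| = 0 ≤ 3/800 ✓

N1=30 N2=10 achieved=3/8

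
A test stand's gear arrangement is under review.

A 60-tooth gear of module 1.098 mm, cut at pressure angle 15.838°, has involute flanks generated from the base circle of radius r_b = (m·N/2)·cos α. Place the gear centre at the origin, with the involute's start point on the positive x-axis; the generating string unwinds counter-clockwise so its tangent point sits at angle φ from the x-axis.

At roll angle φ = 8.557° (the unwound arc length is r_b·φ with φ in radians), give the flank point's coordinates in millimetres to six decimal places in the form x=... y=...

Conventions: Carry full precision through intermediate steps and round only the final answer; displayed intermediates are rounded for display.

recognized (one wheel, involute flank): single-mesh tooth geometry, m = 1.098, N = 60
pitch radius r_p = m·N/2 = 1.098·60/2 = 32.940000
base radius r_b = r_p·cos α = 32.940000·cos 15.838° = 31.689505
roll angle φ = 8.557° = 0.14934782 rad
x = r_b·(cos φ + φ·sin φ) = 32.040951
y = r_b·(sin φ − φ·cos φ) = 0.035109

x=32.040951 y=0.035109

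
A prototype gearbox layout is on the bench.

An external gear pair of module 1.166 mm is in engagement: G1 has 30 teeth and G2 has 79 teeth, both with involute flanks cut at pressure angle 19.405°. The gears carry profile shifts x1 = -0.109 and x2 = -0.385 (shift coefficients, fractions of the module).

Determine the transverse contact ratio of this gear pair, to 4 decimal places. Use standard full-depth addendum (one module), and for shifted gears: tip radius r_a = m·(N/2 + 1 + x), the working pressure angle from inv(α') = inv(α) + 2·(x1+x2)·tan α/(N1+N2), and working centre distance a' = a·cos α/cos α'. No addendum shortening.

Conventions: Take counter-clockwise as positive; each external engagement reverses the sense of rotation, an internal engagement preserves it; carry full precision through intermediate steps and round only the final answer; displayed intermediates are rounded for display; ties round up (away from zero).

single-mesh involute tooth geometry (30T engaging 79T at module 1.166)
base radii: r_b1 = 16.496457, r_b2 = 43.440671
tip radii: r_a1 = 18.528906, r_a2 = 46.774090
inv(α') = inv(19.405°) + 2·(-0.109-0.385)·tan α/(30+79) = 0.01037964  ⇒  α' = 17.79075°
a' = a·cos α / cos α' = 63.5470·cos 19.405°/cos 17.79075° = 62.947350
action lengths: √(r_a1²−r_b1²) = 8.437254, √(r_a2²−r_b2²) = 17.341385
base pitch p_b = π·m·cos α = 3.455010
CR = (8.437254 + 17.341385 − 62.947350·sin 17.79075°)/3.455010 = 1.894526
contact ratio ≈ 1.8945

1.8945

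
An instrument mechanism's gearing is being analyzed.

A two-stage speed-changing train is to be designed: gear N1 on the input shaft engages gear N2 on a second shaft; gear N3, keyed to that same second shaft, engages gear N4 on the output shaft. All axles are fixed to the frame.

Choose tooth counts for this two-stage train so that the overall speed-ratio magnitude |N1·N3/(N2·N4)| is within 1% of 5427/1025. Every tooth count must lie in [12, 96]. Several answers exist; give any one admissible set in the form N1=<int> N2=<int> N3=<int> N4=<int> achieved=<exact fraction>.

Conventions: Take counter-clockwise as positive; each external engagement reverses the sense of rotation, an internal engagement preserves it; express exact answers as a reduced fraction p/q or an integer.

class = fixed-axis compound train [2-stage, 5427/1025 wanted]
target = 5427/1025 in lowest terms: an exact hit needs N1·N3 = k·5427 and N2·N4 = k·1025 for one integer k, every count in [12, 96]; additionally prefer no 1:1 stage (N1 ≠ N2, N3 ≠ N4)
k = 1: N1·N3 = 5427 = 67·81, N2·N4 = 1025 = 25·41
achieved = 67·81/(25·41) = 5427/1025; |achieved − target| = 0 ≤ 5427/102500 ✓

N1=67 N2=25 N3=81 N4=41 achieved=5427/1025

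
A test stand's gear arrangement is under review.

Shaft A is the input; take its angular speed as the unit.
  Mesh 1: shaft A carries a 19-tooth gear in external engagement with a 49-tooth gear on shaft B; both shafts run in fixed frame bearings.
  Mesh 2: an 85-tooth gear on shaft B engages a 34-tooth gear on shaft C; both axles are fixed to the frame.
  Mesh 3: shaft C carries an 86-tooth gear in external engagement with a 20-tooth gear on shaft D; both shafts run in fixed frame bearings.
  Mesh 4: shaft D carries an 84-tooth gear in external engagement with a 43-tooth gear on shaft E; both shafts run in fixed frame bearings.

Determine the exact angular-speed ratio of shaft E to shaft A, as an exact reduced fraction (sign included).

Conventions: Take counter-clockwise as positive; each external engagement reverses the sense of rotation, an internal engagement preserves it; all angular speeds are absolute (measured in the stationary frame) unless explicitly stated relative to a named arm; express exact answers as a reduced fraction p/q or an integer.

class = fixed-axis compound train [4 meshes; 4 ratios multiply, 4 sense flips]
mesh 1 [19T→49T]: running ratio 19/49, sense −
mesh 2 [85T→34T]: running ratio 95/98, sense +
mesh 3 [86T→20T]: running ratio 817/196, sense −
mesh 4 [84T→43T]: running ratio 57/7, sense +
ω_out/ω_in = 57/7

57/7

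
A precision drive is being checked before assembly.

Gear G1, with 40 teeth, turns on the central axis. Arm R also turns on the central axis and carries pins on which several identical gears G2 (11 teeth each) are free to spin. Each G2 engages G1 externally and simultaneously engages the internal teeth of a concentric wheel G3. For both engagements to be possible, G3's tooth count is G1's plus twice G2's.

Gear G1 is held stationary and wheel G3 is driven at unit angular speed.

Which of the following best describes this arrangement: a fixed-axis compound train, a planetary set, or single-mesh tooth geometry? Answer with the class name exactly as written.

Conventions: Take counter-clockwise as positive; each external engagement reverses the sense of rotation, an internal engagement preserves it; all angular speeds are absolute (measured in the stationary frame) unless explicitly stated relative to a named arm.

class = planetary set [G3 = 40+2·11 = 62; Willis about the carrier]
classification: planetary set

planetary set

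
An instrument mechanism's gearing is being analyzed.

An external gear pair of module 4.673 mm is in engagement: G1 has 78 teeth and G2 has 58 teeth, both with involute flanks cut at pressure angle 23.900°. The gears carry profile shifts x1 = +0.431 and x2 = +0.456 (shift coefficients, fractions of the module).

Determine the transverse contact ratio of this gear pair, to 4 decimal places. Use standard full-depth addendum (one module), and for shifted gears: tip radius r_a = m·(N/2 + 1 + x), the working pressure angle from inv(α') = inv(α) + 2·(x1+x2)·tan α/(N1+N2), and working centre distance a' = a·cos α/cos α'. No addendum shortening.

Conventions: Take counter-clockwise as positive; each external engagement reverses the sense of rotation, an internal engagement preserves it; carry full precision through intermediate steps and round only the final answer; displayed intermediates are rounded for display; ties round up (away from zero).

1.5454

topology: single-mesh involute geometry — m = 4.673, 78T/58T pair
base radii: r_b1 = 166.620041, r_b2 = 123.896953
tip radii: r_a1 = 188.934063, r_a2 = 142.320888
inv(α') = inv(23.900°) + 2·(+0.431+0.456)·tan α/(78+58) = 0.03178567  ⇒  α' = 25.46698°
a' = a·cos α / cos α' = 317.7640·cos 23.900°/cos 25.46698° = 321.783680
action lengths: √(r_a1²−r_b1²) = 89.072118, √(r_a2²−r_b2²) = 70.034136
base pitch p_b = π·m·cos α = 13.421854
CR = (89.072118 + 70.034136 − 321.783680·sin 25.46698°)/13.421854 = 1.545405
contact ratio ≈ 1.5454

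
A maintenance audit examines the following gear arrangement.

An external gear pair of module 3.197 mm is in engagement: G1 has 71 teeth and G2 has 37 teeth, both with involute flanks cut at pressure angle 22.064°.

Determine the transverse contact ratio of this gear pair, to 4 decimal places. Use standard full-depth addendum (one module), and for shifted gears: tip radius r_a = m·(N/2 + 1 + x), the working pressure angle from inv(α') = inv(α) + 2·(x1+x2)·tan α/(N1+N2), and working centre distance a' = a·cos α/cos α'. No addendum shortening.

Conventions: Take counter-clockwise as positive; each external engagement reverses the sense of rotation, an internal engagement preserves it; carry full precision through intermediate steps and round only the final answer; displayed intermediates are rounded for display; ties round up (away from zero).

class = single-mesh tooth geometry [involute pair 71T × 37T, m = 3.197]
base radii: r_b1 = 105.181785, r_b2 = 54.813043
tip radii: r_a1 = 116.690500, r_a2 = 62.341500
no profile shift: α' = α, a' = a
action lengths: √(r_a1²−r_b1²) = 50.531821, √(r_a2²−r_b2²) = 29.698366
base pitch p_b = π·m·cos α = 9.308122
CR = (50.531821 + 29.698366 − 172.638000·sin 22.06400°)/9.308122 = 1.652331
contact ratio ≈ 1.6523

1.6523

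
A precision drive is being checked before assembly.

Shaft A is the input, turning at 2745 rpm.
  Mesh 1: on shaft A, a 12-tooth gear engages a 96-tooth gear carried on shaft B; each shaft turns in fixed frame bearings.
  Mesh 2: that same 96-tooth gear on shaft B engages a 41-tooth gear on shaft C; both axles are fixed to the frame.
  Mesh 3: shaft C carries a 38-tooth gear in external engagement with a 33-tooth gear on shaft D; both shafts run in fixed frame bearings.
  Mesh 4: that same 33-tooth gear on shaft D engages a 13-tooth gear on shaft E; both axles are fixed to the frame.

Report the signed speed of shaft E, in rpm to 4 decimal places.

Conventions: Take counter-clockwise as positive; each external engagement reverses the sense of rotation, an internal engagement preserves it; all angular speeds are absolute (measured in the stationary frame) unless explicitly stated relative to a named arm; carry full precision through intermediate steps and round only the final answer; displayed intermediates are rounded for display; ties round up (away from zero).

4-mesh fixed-axis compound train (all bearings frame-fixed)
mesh 1 [12T→96T]: ω = 2745.0000×12/96 = 343.1250 rpm, sense flips to −
mesh 2 [96T→41T]: ω = 343.1250×96/41 = 803.4146 rpm, sense flips to +
mesh 3 [38T→33T]: ω = 803.4146×38/33 = 925.1441 rpm, sense flips to −
mesh 4 [33T→13T]: ω = 925.1441×33/13 = 2348.4428 rpm, sense flips to +
signed output speed = +2348.4428 rpm

+2348.4428 rpm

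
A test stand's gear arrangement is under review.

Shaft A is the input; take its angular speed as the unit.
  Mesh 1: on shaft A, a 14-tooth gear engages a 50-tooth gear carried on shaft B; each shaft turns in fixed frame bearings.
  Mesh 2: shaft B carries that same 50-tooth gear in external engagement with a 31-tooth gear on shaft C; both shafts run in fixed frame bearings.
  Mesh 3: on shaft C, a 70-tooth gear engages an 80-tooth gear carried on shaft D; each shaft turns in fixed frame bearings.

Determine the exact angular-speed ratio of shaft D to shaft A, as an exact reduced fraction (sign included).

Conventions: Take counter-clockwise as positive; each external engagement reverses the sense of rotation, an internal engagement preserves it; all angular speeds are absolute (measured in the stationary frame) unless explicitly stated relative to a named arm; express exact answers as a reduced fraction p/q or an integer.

-49/124

class = fixed-axis compound train [3 meshes; 3 ratios multiply, 3 sense flips]
mesh 1 [14T→50T]: running ratio 7/25, sense −
mesh 2 [50T→31T]: running ratio 14/31, sense +
mesh 3 [70T→80T]: running ratio 49/124, sense −
ω_out/ω_in = -49/124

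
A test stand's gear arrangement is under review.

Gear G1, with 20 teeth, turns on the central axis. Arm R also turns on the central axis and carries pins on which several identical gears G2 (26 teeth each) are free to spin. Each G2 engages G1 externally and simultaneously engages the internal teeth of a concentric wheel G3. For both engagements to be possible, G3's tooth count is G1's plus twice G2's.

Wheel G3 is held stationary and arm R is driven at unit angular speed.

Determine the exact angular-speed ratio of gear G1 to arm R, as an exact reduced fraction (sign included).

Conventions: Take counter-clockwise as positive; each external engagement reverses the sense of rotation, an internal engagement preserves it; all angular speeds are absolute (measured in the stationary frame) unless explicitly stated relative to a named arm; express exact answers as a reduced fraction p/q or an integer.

23/5

topology: planetary set — G1 20T / G2 26T / G3 72T, arm = carrier (Willis)
ring teeth: 20 + 2·26 = 72
20(ω_sun−ω_arm) = −72(ω_ring−ω_arm),  ω_ring = 0, ω_arm = 1
ω_sun = 1 − (72/20)(0−1) = 23/5
ω_out/ω_in = 23/5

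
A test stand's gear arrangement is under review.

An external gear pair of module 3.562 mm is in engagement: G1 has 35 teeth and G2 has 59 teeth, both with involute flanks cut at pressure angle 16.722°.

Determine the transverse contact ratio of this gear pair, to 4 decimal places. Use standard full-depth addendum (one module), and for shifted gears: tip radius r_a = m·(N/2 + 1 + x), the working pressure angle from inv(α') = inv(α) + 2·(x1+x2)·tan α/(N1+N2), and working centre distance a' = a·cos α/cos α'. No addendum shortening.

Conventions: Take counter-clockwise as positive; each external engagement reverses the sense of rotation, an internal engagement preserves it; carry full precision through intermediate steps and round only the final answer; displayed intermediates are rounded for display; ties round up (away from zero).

recognized (one external pair, fixed centres): single-mesh tooth geometry, m = 3.562, N1 = 35, N2 = 59
base radii: r_b1 = 59.698983, r_b2 = 100.635428
tip radii: r_a1 = 65.897000, r_a2 = 108.641000
no profile shift: α' = α, a' = a
action lengths: √(r_a1²−r_b1²) = 27.900646, √(r_a2²−r_b2²) = 40.931375
base pitch p_b = π·m·cos α = 10.717136
CR = (27.900646 + 40.931375 − 167.414000·sin 16.72200°)/10.717136 = 1.927966
contact ratio ≈ 1.9280

1.9280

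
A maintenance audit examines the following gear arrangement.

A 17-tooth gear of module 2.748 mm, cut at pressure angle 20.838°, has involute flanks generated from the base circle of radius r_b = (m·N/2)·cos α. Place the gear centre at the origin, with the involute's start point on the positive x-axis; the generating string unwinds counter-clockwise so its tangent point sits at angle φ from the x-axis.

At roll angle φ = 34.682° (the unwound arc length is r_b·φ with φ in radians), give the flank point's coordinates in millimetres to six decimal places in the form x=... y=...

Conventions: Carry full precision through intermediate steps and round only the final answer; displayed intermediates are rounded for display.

x=25.470548 y=1.555546

class = single-mesh tooth geometry [base-circle involute, m = 2.748, 17T]
pitch radius r_p = m·N/2 = 2.748·17/2 = 23.358000
base radius r_b = r_p·cos α = 23.358000·cos 20.838° = 21.830152
roll angle φ = 34.682° = 0.60531509 rad
x = r_b·(cos φ + φ·sin φ) = 25.470548
y = r_b·(sin φ − φ·cos φ) = 1.555546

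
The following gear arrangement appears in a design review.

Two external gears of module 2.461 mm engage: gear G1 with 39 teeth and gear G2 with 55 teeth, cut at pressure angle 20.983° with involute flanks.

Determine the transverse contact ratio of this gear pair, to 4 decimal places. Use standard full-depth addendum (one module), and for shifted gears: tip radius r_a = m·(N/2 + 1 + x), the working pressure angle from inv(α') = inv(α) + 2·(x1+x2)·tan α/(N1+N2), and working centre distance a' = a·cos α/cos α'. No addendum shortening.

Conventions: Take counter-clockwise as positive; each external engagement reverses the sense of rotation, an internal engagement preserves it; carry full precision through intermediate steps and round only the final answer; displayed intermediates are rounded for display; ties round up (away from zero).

1.6907

class = single-mesh tooth geometry [involute pair 39T × 55T, m = 2.461]
base radii: r_b1 = 44.807159, r_b2 = 63.189583
tip radii: r_a1 = 50.450500, r_a2 = 70.138500
no profile shift: α' = α, a' = a
action lengths: √(r_a1²−r_b1²) = 23.185588, √(r_a2²−r_b2²) = 30.438230
base pitch p_b = π·m·cos α = 7.218761
CR = (23.185588 + 30.438230 − 115.667000·sin 20.98300°)/7.218761 = 1.690666
contact ratio ≈ 1.6907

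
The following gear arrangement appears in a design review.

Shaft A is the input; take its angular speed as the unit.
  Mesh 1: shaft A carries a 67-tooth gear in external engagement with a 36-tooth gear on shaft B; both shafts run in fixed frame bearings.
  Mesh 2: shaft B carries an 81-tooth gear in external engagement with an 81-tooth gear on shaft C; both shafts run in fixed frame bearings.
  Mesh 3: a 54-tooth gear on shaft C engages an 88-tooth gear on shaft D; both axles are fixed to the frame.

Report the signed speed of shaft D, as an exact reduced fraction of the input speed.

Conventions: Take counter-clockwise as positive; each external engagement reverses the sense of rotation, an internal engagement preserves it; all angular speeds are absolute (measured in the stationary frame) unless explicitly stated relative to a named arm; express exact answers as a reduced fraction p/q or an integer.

-201/176

3-mesh fixed-axis compound train (all bearings frame-fixed)
mesh 1 [67T→36T]: |ω|/ω_in = 1×67/36 = 67/36, sense flips to −
mesh 2 [81T→81T]: |ω|/ω_in = (67/36)×81/81 = 67/36, sense flips to +
mesh 3 [54T→88T]: |ω|/ω_in = (67/36)×54/88 = 201/176, sense flips to −
signed output speed (× input speed) = -201/176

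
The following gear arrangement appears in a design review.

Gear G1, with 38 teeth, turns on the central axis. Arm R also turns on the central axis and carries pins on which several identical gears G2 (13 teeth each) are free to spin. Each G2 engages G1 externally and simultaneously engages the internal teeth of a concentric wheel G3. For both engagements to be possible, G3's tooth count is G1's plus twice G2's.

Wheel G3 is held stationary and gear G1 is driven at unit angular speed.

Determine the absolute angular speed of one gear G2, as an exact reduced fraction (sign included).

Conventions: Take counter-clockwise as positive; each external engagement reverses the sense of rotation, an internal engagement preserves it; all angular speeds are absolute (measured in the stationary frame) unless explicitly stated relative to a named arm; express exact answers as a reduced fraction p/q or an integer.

topology: planetary set — G1 38T / G2 13T / G3 64T, arm = carrier (Willis)
ring teeth: 38 + 2·13 = 64
38(ω_sun−ω_arm) = −64(ω_ring−ω_arm),  ω_ring = 0, ω_sun = 1
38(1−ω_arm) = −64(0−ω_arm)  ⇒  102·ω_arm = 38  ⇒  ω_arm = 19/51
sun–planet mesh: 38·(1−19/51) = −13·(ω_p−ω_arm)  ⇒  ω_p−ω_arm = -1216/663
ω_p = 19/51 − 1216/663 = -19/13
exact speed ratio = -19/13

-19/13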